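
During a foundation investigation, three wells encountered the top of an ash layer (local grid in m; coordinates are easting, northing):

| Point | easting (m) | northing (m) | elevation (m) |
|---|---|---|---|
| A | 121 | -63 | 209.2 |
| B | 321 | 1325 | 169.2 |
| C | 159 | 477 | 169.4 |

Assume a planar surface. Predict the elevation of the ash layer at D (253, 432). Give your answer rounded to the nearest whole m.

232 m

Two edge vectors: A→B = (200, 1388, -40), A→C = (38, 540, -39.8).
Normal n = (A→B) × (A→C) = (-33642.4, 6440, 55256).
So ∂z/∂easting = −n_x/n_z = 0.60885 and ∂z/∂northing = −n_y/n_z = −0.11655.
Intercept c from A: 209.2 − 73.67 − 7.34 = 128.19.
At (253, 432): z = 154.0 − 50.3 + 128.19 = 231.9 m.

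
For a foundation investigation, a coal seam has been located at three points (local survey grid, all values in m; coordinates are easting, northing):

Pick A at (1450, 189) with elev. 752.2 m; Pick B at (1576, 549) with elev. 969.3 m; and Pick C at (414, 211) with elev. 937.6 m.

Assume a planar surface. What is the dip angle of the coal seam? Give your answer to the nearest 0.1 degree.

Let the plane be z = a·easting + b·northing + c.
Pick B−Pick A: 126a + 360b = 217.1;  Pick C−Pick A: −1036a + 22b = 185.4.
Solving gives a = −0.16493, b = 0.66078.
Gradient magnitude |∇z| = √(a² + b²) = √(0.02720 + 0.43663) = 0.68105.
True dip = arctan(0.68105) = 34.3°, dipping toward SSE (azimuth ≈ 166°).

34.3°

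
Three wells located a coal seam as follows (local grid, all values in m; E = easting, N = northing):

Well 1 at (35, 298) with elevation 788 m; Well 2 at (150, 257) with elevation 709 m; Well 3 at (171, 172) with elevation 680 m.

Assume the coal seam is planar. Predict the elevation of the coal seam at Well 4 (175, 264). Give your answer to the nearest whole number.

Let the plane be z = a·E + b·N + c.
Well 2−Well 1: 115a − 41b = −79;  Well 3−Well 1: 136a − 126b = −108.
Solving gives a = −0.61992, b = 0.18802.
Then c = 788 − a·35 − b·298 = 753.67.
At (175, 264): z = −108.5 + 49.6 + 753.67 = 694.8 m.

695 m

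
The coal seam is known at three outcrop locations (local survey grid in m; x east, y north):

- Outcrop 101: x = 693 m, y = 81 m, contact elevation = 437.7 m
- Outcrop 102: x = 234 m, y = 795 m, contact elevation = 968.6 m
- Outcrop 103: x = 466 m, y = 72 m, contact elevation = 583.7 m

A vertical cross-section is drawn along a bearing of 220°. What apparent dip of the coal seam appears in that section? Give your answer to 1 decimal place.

9.9°

Let the plane be z = a·x + b·y + c.
Outcrop 102−Outcrop 101: −459a + 714b = 530.9;  Outcrop 103−Outcrop 101: −227a − 9b = 146.
Solving gives a = −0.65593, b = 0.32189.
Unit vector along 220° is (sin 220°, cos 220°) = (-0.6428, -0.7660).
Slope in that direction = a·(-0.6428) + b·(-0.7660) = 0.17505.
Apparent dip = arctan|0.17505| = 9.9° (true dip is 36.2°, so apparent ≤ true as expected).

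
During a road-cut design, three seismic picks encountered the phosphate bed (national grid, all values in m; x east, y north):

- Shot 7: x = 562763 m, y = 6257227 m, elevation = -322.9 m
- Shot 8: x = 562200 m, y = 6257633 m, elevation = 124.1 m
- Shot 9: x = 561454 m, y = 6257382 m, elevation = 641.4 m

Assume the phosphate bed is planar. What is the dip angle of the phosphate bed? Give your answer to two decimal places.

36.19°

Two edge vectors: Shot 7→Shot 8 = (-563, 406, 447), Shot 7→Shot 9 = (-1309, 155, 964.3).
Normal n = (Shot 7→Shot 8) × (Shot 7→Shot 9) = (322220.8, -42222.1, 444189).
So ∂z/∂x = −n_x/n_z = −0.72541 and ∂z/∂y = −n_y/n_z = 0.09505.
Gradient magnitude |∇z| = √(a² + b²) = √(0.52623 + 0.00904) = 0.73161.
True dip = arctan(0.73161) = 36.19°, dipping toward E (azimuth ≈ 097°).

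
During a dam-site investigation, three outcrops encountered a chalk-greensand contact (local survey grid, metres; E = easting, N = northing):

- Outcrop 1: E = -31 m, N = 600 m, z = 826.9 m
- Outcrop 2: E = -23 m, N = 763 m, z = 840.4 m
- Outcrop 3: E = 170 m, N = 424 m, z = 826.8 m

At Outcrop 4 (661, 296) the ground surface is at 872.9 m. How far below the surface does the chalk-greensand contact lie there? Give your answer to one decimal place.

22.4 m

Let the plane be z = a·E + b·N + c.
Outcrop 2−Outcrop 1: 8a + 163b = 13.5;  Outcrop 3−Outcrop 1: 201a − 176b = −0.1.
Solving gives a = 0.06906, b = 0.07943.
Then c = 826.9 − a·-31 − b·600 = 781.38.
At (661, 296): z_contact = 45.65 + 23.51 + 781.38 = 850.54 m.
Depth below ground = 872.9 − 850.54 = 22.4 m.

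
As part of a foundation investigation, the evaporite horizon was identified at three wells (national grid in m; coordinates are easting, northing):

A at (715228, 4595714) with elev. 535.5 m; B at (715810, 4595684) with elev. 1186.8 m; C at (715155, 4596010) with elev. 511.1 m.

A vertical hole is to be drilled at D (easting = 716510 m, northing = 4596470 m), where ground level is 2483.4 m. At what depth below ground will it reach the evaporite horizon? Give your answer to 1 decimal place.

Two edge vectors: A→B = (582, -30, 651.3), A→C = (-73, 296, -24.4).
Normal n = (A→B) × (A→C) = (-192052.8, -33344.1, 170082).
So ∂z/∂easting = −n_x/n_z = 1.129177691 and ∂z/∂northing = −n_y/n_z = 0.196047201.
Intercept c from A: 535.5 − 807619.50 − 900976.87 = −1708060.87.
At (716510, 4596470): z_contact = 809067.11 + 901125.08 − 1708060.87 = 2131.32 m.
Depth below ground = 2483.4 − 2131.32 = 352.1 m.

352.1 m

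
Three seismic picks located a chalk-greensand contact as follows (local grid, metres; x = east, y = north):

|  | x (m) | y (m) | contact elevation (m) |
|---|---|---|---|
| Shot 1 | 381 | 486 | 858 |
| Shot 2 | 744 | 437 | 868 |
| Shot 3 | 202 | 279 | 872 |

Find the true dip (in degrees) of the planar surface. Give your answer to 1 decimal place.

Let the plane be z = a·x + b·y + c.
Shot 2−Shot 1: 363a − 49b = 10;  Shot 3−Shot 1: −179a − 207b = 14.
Solving gives a = 0.01649, b = −0.08190.
Gradient magnitude |∇z| = √(a² + b²) = √(0.00027 + 0.00671) = 0.08354.
True dip = arctan(0.08354) = 4.8°, dipping toward NNW (azimuth ≈ 349°).

4.8°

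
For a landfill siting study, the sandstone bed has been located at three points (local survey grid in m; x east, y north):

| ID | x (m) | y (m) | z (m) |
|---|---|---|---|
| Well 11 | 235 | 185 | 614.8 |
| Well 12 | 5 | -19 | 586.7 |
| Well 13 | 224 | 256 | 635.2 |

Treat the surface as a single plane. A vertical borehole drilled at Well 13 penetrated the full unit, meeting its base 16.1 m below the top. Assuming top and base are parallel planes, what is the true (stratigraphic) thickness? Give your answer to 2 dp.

Let the plane be z = a·x + b·y + c.
Well 12−Well 11: −230a − 204b = −28.1;  Well 13−Well 11: −11a + 71b = 20.4.
Solving gives a = −0.11664, b = 0.26925.
|∇z| = √(a²+b²) = 0.29343, so dip δ = arctan(0.29343) = 16.35°.
True thickness = vertical thickness × cos δ = 16.1 × cos 16.35° = 15.45 m.

15.45 m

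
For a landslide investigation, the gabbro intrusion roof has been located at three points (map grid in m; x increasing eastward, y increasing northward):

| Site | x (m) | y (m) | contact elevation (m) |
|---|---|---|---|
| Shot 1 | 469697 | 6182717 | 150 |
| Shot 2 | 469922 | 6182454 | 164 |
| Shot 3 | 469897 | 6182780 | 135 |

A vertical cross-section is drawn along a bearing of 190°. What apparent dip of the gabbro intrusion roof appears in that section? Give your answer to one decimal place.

5.7°

Two edge vectors: Shot 1→Shot 2 = (225, -263, 14), Shot 1→Shot 3 = (200, 63, -15).
Normal n = (Shot 1→Shot 2) × (Shot 1→Shot 3) = (3063, 6175, 66775).
So ∂z/∂x = −n_x/n_z = −0.04587 and ∂z/∂y = −n_y/n_z = −0.09247.
Unit vector along 190° is (sin 190°, cos 190°) = (-0.1736, -0.9848).
Slope in that direction = a·(-0.1736) + b·(-0.9848) = 0.09904.
Apparent dip = arctan|0.09904| = 5.7° (true dip is 5.9°, so apparent ≤ true as expected).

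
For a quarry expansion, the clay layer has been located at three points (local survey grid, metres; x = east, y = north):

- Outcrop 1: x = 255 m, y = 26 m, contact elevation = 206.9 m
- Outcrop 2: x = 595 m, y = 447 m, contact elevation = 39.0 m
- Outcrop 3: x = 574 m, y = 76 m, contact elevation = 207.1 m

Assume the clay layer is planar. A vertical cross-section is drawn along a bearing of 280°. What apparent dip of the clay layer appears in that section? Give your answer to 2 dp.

Let the plane be z = a·x + b·y + c.
Outcrop 2−Outcrop 1: 340a + 421b = −167.9;  Outcrop 3−Outcrop 1: 319a + 50b = 0.2.
Solving gives a = 0.07229, b = −0.45719.
Unit vector along 280° is (sin 280°, cos 280°) = (-0.9848, 0.1736).
Slope in that direction = a·(-0.9848) + b·(0.1736) = −0.15058.
Apparent dip = arctan|0.15058| = 8.56° (true dip is 24.8°, so apparent ≤ true as expected).

8.56°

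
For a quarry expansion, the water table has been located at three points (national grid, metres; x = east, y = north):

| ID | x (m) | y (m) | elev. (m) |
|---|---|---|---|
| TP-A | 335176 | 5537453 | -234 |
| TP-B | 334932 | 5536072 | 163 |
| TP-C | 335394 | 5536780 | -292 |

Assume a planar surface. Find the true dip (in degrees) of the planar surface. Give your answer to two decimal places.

37.32°

Let the plane be z = a·x + b·y + c.
TP-B−TP-A: −244a − 1381b = 397;  TP-C−TP-A: 218a − 673b = −58.
Solving gives a = −0.74640, b = −0.15560.
Gradient magnitude |∇z| = √(a² + b²) = √(0.55712 + 0.02421) = 0.76245.
True dip = arctan(0.76245) = 37.32°, dipping toward ENE (azimuth ≈ 078°).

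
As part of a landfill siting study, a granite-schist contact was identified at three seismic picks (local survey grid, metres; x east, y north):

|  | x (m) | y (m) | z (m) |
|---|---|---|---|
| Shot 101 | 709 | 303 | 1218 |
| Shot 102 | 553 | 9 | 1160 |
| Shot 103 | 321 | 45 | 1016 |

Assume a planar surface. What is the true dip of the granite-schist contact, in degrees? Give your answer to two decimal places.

Let the plane be z = a·x + b·y + c.
Shot 102−Shot 101: −156a − 294b = −58;  Shot 103−Shot 101: −388a − 258b = −202.
Solving gives a = 0.60176, b = −0.12202.
Gradient magnitude |∇z| = √(a² + b²) = √(0.36211 + 0.01489) = 0.61400.
True dip = arctan(0.61400) = 31.55°, dipping toward WNW (azimuth ≈ 281°).

31.55°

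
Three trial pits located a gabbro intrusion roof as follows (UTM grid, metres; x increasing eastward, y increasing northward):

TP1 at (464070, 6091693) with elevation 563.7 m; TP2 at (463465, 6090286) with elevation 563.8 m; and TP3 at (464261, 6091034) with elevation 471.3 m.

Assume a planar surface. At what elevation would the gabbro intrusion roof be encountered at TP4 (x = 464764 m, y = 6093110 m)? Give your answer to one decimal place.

Let the plane be z = a·x + b·y + c.
TP2−TP1: −605a − 1407b = 0.1;  TP3−TP1: 191a − 659b = −92.4.
Solving gives a = −0.194885322, b = 0.083728230.
Then c = 563.7 − a·464070 − b·6091693 = −419042.54.
At (464764, 6093110): z = −90575.7 + 510165.3 − 419042.54 = 547.1 m.

547.1 m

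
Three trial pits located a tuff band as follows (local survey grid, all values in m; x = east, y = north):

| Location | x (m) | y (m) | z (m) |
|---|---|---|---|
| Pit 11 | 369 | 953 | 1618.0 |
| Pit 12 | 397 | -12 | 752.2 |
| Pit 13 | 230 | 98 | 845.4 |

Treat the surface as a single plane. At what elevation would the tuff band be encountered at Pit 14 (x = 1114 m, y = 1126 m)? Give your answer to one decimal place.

Two edge vectors: Pit 11→Pit 12 = (28, -965, -865.8), Pit 11→Pit 13 = (-139, -855, -772.6).
Normal n = (Pit 11→Pit 12) × (Pit 11→Pit 13) = (5300, 141979, -158075).
So ∂z/∂x = −n_x/n_z = 0.033528 and ∂z/∂y = −n_y/n_z = 0.898175.
Intercept c from Pit 11: 1618 − 12.37 − 855.96 = 749.67.
At (1114, 1126): z = 37.4 + 1011.3 + 749.67 = 1798.4 m.

1798.4 m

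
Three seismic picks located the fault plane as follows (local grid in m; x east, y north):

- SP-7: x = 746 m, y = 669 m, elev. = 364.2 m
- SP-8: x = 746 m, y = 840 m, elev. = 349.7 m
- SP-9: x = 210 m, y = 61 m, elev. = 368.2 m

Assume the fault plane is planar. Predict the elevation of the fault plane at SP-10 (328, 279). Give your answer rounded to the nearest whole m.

360 m

Let the plane be z = a·x + b·y + c.
SP-8−SP-7: 0a + 171b = −14.5;  SP-9−SP-7: −536a − 608b = 4.
Solving gives a = 0.08872, b = −0.08480.
Then c = 364.2 − a·746 − b·669 = 354.74.
At (328, 279): z = 29.1 − 23.7 + 354.74 = 360.2 m.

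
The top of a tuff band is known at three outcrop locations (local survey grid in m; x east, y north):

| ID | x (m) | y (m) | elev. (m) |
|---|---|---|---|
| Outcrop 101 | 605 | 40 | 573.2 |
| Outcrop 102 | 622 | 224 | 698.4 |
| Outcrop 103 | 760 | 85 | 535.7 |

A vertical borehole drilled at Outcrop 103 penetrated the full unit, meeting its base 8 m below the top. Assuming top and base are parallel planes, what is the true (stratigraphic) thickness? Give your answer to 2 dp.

6.09 m

Two edge vectors: Outcrop 101→Outcrop 102 = (17, 184, 125.2), Outcrop 101→Outcrop 103 = (155, 45, -37.5).
Normal n = (Outcrop 101→Outcrop 102) × (Outcrop 101→Outcrop 103) = (-12534, 20043.5, -27755).
So ∂z/∂x = −n_x/n_z = −0.45159 and ∂z/∂y = −n_y/n_z = 0.72216.
|∇z| = √(a²+b²) = 0.85173, so dip δ = arctan(0.85173) = 40.42°.
True thickness = vertical thickness × cos δ = 8 × cos 40.42° = 6.09 m.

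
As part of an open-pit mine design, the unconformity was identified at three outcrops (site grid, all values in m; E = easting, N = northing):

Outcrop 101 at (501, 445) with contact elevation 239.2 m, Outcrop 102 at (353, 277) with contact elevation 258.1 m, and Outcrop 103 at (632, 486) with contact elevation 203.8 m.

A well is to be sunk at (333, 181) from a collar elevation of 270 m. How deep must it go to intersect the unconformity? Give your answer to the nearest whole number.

Two edge vectors: Outcrop 101→Outcrop 102 = (-148, -168, 18.9), Outcrop 101→Outcrop 103 = (131, 41, -35.4).
Normal n = (Outcrop 101→Outcrop 102) × (Outcrop 101→Outcrop 103) = (5172.3, -2763.3, 15940).
So ∂z/∂E = −n_x/n_z = −0.32449 and ∂z/∂N = −n_y/n_z = 0.17336.
Intercept c from Outcrop 101: 239.2 + 162.57 − 77.14 = 324.62.
At (333, 181): z_contact = −108.1 + 31.4 + 324.62 = 247.9 m.
Depth below ground = 270 − 247.9 = 22 m.

22 m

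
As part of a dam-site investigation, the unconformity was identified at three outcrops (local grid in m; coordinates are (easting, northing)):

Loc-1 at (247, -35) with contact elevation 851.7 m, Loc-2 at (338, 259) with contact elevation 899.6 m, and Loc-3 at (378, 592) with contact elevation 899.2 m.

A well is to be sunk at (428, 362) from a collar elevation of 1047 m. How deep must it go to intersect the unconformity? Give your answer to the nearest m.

80 m

Two edge vectors: Loc-1→Loc-2 = (91, 294, 47.9), Loc-1→Loc-3 = (131, 627, 47.5).
Normal n = (Loc-1→Loc-2) × (Loc-1→Loc-3) = (-16068.3, 1952.4, 18543).
So ∂z/∂E = −n_x/n_z = 0.86654 and ∂z/∂N = −n_y/n_z = −0.10529.
Intercept c from Loc-1: 851.7 − 214.04 − 3.69 = 633.98.
At (428, 362): z_contact = 370.9 − 38.1 + 633.98 = 966.7 m.
Depth below ground = 1047 − 966.7 = 80 m.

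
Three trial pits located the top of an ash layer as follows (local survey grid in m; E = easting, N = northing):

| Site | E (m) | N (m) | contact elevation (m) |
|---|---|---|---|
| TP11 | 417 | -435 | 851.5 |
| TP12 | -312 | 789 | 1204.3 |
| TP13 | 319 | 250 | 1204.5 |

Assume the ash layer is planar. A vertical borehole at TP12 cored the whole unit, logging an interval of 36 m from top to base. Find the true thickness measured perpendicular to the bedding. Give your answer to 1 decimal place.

28.5 m

Let the plane be z = a·E + b·N + c.
TP12−TP11: −729a + 1224b = 352.8;  TP13−TP11: −98a + 685b = 353.
Solving gives a = 0.50184, b = 0.58712.
|∇z| = √(a²+b²) = 0.77237, so dip δ = arctan(0.77237) = 37.68°.
True thickness = vertical thickness × cos δ = 36 × cos 37.68° = 28.5 m.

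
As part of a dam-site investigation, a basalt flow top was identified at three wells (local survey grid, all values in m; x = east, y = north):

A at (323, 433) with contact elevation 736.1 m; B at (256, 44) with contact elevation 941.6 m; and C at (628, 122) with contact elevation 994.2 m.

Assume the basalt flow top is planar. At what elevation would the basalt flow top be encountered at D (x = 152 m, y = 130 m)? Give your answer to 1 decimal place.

865.1 m

Two edge vectors: A→B = (-67, -389, 205.5), A→C = (305, -311, 258.1).
Normal n = (A→B) × (A→C) = (-36490.4, 79970.2, 139482).
So ∂z/∂x = −n_x/n_z = 0.26161 and ∂z/∂y = −n_y/n_z = −0.57334.
Intercept c from A: 736.1 − 84.50 + 248.25 = 899.85.
At (152, 130): z = 39.8 − 74.5 + 899.85 = 865.1 m.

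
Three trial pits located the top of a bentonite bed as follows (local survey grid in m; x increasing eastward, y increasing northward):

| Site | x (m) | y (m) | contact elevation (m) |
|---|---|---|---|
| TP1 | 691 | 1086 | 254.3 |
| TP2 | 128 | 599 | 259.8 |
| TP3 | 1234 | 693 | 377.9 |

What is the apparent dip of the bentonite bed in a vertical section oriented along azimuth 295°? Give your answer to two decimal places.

9.73°

Let the plane be z = a·x + b·y + c.
TP2−TP1: −563a − 487b = 5.5;  TP3−TP1: 543a − 393b = 123.6.
Solving gives a = 0.11948, b = −0.14942.
Unit vector along 295° is (sin 295°, cos 295°) = (-0.9063, 0.4226).
Slope in that direction = a·(-0.9063) + b·(0.4226) = −0.17143.
Apparent dip = arctan|0.17143| = 9.73° (true dip is 10.8°, so apparent ≤ true as expected).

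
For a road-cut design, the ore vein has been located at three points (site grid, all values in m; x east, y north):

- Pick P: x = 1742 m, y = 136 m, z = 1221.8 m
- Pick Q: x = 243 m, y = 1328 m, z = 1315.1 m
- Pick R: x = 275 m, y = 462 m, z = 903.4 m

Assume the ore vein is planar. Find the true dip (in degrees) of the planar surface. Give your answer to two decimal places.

30.37°

Two edge vectors: Pick P→Pick Q = (-1499, 1192, 93.3), Pick P→Pick R = (-1467, 326, -318.4).
Normal n = (Pick P→Pick Q) × (Pick P→Pick R) = (-409948.6, -614152.7, 1259990).
So ∂z/∂x = −n_x/n_z = 0.32536 and ∂z/∂y = −n_y/n_z = 0.48743.
Gradient magnitude |∇z| = √(a² + b²) = √(0.10586 + 0.23758) = 0.58604.
True dip = arctan(0.58604) = 30.37°, dipping toward SSW (azimuth ≈ 214°).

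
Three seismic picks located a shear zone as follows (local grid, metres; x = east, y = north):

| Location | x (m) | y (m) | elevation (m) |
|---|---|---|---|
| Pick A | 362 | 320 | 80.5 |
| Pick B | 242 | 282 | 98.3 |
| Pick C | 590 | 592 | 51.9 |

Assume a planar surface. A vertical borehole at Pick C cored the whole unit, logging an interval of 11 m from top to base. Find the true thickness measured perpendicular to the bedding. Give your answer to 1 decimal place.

Two edge vectors: Pick A→Pick B = (-120, -38, 17.8), Pick A→Pick C = (228, 272, -28.6).
Normal n = (Pick A→Pick B) × (Pick A→Pick C) = (-3754.8, 626.4, -23976).
So ∂z/∂x = −n_x/n_z = −0.15661 and ∂z/∂y = −n_y/n_z = 0.02613.
|∇z| = √(a²+b²) = 0.15877, so dip δ = arctan(0.15877) = 9.02°.
True thickness = vertical thickness × cos δ = 11 × cos 9.02° = 10.9 m.

10.9 m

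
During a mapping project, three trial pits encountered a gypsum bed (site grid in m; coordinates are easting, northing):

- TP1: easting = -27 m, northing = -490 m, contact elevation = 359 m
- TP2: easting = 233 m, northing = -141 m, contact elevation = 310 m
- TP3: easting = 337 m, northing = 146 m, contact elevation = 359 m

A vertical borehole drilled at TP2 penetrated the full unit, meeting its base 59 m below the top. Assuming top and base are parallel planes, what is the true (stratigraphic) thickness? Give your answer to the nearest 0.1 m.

43.1 m

Let the plane be z = a·easting + b·northing + c.
TP2−TP1: 260a + 349b = −49;  TP3−TP1: 364a + 636b = 0.
Solving gives a = −0.81317, b = 0.46540.
|∇z| = √(a²+b²) = 0.93693, so dip δ = arctan(0.93693) = 43.14°.
True thickness = vertical thickness × cos δ = 59 × cos 43.14° = 43.1 m.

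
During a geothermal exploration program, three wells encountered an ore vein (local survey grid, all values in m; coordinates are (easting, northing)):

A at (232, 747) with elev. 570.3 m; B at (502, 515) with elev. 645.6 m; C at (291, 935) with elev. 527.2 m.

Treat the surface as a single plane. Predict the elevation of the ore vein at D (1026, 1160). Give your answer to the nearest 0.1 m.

Two edge vectors: A→B = (270, -232, 75.3), A→C = (59, 188, -43.1).
Normal n = (A→B) × (A→C) = (-4157.2, 16079.7, 64448).
So ∂z/∂E = −n_x/n_z = 0.064505 and ∂z/∂N = −n_y/n_z = −0.249499.
Intercept c from A: 570.3 − 14.97 + 186.38 = 741.71.
At (1026, 1160): z = 66.2 − 289.4 + 741.71 = 518.5 m.

518.5 m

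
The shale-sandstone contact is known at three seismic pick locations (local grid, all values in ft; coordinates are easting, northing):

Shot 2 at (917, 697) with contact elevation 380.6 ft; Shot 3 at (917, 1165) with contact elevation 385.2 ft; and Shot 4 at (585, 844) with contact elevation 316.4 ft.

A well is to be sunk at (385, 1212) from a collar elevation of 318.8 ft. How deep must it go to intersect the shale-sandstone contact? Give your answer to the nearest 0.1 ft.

Two edge vectors: Shot 2→Shot 3 = (0, 468, 4.6), Shot 2→Shot 4 = (-332, 147, -64.2).
Normal n = (Shot 2→Shot 3) × (Shot 2→Shot 4) = (-30721.8, -1527.2, 155376).
So ∂z/∂easting = −n_x/n_z = 0.197726 and ∂z/∂northing = −n_y/n_z = 0.009829.
Intercept c from Shot 2: 380.6 − 181.31 − 6.85 = 192.43.
At (385, 1212): z_contact = 76.12 + 11.91 + 192.43 = 280.47 ft.
Depth below ground = 318.8 − 280.47 = 38.3 ft.

38.3 ft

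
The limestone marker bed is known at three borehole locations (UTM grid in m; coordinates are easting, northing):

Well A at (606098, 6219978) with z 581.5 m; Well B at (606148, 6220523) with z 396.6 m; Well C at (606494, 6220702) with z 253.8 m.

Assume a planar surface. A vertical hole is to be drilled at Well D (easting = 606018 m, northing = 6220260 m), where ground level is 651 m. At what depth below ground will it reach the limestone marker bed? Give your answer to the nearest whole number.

139 m

Let the plane be z = a·easting + b·northing + c.
Well B−Well A: 50a + 545b = −184.9;  Well C−Well A: 396a + 724b = −327.7.
Solving gives a = −0.24901960, b = −0.31642022.
Then c = 581.5 − a·606098 − b·6219978 = 2119638.59.
At (606018, 6220260): z_contact = −150910.4 − 1968216.0 + 2119638.59 = 512.2 m.
Depth below ground = 651 − 512.2 = 139 m.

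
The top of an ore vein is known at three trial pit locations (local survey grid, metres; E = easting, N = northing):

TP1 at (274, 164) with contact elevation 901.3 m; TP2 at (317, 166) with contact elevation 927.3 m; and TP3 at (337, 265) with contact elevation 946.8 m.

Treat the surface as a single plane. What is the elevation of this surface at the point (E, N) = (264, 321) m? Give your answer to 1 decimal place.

Let the plane be z = a·E + b·N + c.
TP2−TP1: 43a + 2b = 26;  TP3−TP1: 63a + 101b = 45.5.
Solving gives a = 0.60114, b = 0.07553.
Then c = 901.3 − a·274 − b·164 = 724.20.
At (264, 321): z = 158.7 + 24.2 + 724.20 = 907.1 m.

907.1 m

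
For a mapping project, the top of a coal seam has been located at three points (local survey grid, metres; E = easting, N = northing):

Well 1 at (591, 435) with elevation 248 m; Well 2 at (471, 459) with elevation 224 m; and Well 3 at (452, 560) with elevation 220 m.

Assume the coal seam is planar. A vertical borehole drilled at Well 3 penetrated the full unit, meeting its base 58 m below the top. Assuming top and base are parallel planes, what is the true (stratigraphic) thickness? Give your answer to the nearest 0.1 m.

56.9 m

Two edge vectors: Well 1→Well 2 = (-120, 24, -24), Well 1→Well 3 = (-139, 125, -28).
Normal n = (Well 1→Well 2) × (Well 1→Well 3) = (2328, -24, -11664).
So ∂z/∂E = −n_x/n_z = 0.19959 and ∂z/∂N = −n_y/n_z = −0.00206.
|∇z| = √(a²+b²) = 0.19960, so dip δ = arctan(0.19960) = 11.29°.
True thickness = vertical thickness × cos δ = 58 × cos 11.29° = 56.9 m.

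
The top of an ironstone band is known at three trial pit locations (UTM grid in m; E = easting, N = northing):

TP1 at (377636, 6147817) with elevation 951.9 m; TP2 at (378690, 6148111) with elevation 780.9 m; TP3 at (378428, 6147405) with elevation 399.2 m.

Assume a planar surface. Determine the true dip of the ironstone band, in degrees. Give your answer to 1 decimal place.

37.1°

Let the plane be z = a·E + b·N + c.
TP2−TP1: 1054a + 294b = −171;  TP3−TP1: 792a − 412b = −552.7.
Solving gives a = −0.34919, b = 0.67024.
Gradient magnitude |∇z| = √(a² + b²) = √(0.12194 + 0.44922) = 0.75575.
True dip = arctan(0.75575) = 37.1°, dipping toward SSE (azimuth ≈ 152°).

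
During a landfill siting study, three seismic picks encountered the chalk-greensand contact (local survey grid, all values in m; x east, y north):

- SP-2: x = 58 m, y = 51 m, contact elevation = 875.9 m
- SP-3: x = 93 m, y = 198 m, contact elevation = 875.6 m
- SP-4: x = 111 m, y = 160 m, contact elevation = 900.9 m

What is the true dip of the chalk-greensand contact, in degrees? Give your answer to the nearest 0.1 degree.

43.8°

Let the plane be z = a·x + b·y + c.
SP-3−SP-2: 35a + 147b = −0.3;  SP-4−SP-2: 53a + 109b = 25.
Solving gives a = 0.93252, b = −0.22407.
Gradient magnitude |∇z| = √(a² + b²) = √(0.86959 + 0.05021) = 0.95906.
True dip = arctan(0.95906) = 43.8°, dipping toward WNW (azimuth ≈ 284°).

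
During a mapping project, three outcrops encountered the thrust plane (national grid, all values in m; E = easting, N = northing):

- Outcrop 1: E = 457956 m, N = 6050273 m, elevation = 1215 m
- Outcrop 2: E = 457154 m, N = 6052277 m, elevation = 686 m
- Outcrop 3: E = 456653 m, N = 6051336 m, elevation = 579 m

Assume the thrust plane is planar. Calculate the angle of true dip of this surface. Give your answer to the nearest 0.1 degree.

22.7°

Two edge vectors: Outcrop 1→Outcrop 2 = (-802, 2004, -529), Outcrop 1→Outcrop 3 = (-1303, 1063, -636).
Normal n = (Outcrop 1→Outcrop 2) × (Outcrop 1→Outcrop 3) = (-712217, 179215, 1758686).
So ∂z/∂E = −n_x/n_z = 0.40497 and ∂z/∂N = −n_y/n_z = −0.10190.
Gradient magnitude |∇z| = √(a² + b²) = √(0.16400 + 0.01038) = 0.41760.
True dip = arctan(0.41760) = 22.7°, dipping toward WNW (azimuth ≈ 284°).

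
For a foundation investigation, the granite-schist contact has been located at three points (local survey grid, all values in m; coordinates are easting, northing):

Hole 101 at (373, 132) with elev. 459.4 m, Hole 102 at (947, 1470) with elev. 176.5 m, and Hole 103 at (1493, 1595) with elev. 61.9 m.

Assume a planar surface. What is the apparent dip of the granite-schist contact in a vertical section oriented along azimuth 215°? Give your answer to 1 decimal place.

12.0°

Let the plane be z = a·easting + b·northing + c.
Hole 102−Hole 101: 574a + 1338b = −282.9;  Hole 103−Hole 101: 1120a + 1463b = −397.5.
Solving gives a = −0.17907, b = −0.13461.
Unit vector along 215° is (sin 215°, cos 215°) = (-0.5736, -0.8192).
Slope in that direction = a·(-0.5736) + b·(-0.8192) = 0.21298.
Apparent dip = arctan|0.21298| = 12.0° (true dip is 12.6°, so apparent ≤ true as expected).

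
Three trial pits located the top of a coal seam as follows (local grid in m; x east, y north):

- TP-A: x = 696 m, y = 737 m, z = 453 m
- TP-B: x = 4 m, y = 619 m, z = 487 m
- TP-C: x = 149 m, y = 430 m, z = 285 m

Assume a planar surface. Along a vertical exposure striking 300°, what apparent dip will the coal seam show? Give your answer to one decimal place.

Two edge vectors: TP-A→TP-B = (-692, -118, 34), TP-A→TP-C = (-547, -307, -168).
Normal n = (TP-A→TP-B) × (TP-A→TP-C) = (30262, -134854, 147898).
So ∂z/∂x = −n_x/n_z = −0.20461 and ∂z/∂y = −n_y/n_z = 0.91180.
Unit vector along 300° is (sin 300°, cos 300°) = (-0.8660, 0.5000).
Slope in that direction = a·(-0.8660) + b·(0.5000) = 0.63310.
Apparent dip = arctan|0.63310| = 32.3° (true dip is 43.1°, so apparent ≤ true as expected).

32.3°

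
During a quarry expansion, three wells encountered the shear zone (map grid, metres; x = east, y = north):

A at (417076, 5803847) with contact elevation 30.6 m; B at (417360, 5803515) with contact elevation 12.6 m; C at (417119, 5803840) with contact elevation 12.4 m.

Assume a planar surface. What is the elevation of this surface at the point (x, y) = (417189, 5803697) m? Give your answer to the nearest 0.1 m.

Let the plane be z = a·x + b·y + c.
B−A: 284a − 332b = −18;  C−A: 43a − 7b = −18.2.
Solving gives a = −0.481477865, b = −0.357649740.
Then c = 30.6 − a·417076 − b·5803847 = 2276587.83.
At (417189, 5803697): z = −200867.3 − 2075690.7 + 2276587.83 = 29.8 m.

29.8 m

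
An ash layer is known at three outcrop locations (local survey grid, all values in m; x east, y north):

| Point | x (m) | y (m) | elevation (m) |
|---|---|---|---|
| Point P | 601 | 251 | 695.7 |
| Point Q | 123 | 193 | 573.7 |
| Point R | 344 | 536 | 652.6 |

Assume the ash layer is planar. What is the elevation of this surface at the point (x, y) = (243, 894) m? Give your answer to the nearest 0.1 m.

Let the plane be z = a·x + b·y + c.
Point Q−Point P: −478a − 58b = −122;  Point R−Point P: −257a + 285b = −43.1.
Solving gives a = 0.24660, b = 0.07114.
Then c = 695.7 − a·601 − b·251 = 529.64.
At (243, 894): z = 59.9 + 63.6 + 529.64 = 653.2 m.

653.2 m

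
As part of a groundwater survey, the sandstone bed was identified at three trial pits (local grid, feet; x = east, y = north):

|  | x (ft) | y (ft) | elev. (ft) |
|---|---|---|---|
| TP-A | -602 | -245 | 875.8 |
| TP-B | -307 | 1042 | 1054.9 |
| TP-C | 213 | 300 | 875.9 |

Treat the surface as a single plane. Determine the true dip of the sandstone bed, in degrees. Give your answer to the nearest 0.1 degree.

Let the plane be z = a·x + b·y + c.
TP-B−TP-A: 295a + 1287b = 179.1;  TP-C−TP-A: 815a + 545b = 0.1.
Solving gives a = −0.10976, b = 0.16432.
Gradient magnitude |∇z| = √(a² + b²) = √(0.01205 + 0.02700) = 0.19761.
True dip = arctan(0.19761) = 11.2°, dipping toward SSE (azimuth ≈ 146°).

11.2°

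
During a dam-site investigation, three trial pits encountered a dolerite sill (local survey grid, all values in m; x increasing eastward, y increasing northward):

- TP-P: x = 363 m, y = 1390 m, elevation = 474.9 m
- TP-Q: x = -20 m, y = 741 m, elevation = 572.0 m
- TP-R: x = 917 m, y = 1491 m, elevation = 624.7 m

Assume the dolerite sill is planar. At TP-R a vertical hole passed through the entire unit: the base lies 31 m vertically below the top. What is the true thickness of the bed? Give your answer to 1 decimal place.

Two edge vectors: TP-P→TP-Q = (-383, -649, 97.1), TP-P→TP-R = (554, 101, 149.8).
Normal n = (TP-P→TP-Q) × (TP-P→TP-R) = (-107027.3, 111166.8, 320863).
So ∂z/∂x = −n_x/n_z = 0.33356 and ∂z/∂y = −n_y/n_z = −0.34646.
|∇z| = √(a²+b²) = 0.48094, so dip δ = arctan(0.48094) = 25.68°.
True thickness = vertical thickness × cos δ = 31 × cos 25.68° = 27.9 m.

27.9 m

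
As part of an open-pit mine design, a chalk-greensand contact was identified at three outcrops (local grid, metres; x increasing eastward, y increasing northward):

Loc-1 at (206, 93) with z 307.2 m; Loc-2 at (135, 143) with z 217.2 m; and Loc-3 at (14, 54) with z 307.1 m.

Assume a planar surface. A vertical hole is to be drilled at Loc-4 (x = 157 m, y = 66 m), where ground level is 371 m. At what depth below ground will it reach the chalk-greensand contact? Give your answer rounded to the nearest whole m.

Two edge vectors: Loc-1→Loc-2 = (-71, 50, -90), Loc-1→Loc-3 = (-192, -39, -0.1).
Normal n = (Loc-1→Loc-2) × (Loc-1→Loc-3) = (-3515, 17272.9, 12369).
So ∂z/∂x = −n_x/n_z = 0.28418 and ∂z/∂y = −n_y/n_z = −1.39647.
Intercept c from Loc-1: 307.2 − 58.54 + 129.87 = 378.53.
At (157, 66): z_contact = 44.6 − 92.2 + 378.53 = 331.0 m.
Depth below ground = 371 − 331.0 = 40 m.

40 m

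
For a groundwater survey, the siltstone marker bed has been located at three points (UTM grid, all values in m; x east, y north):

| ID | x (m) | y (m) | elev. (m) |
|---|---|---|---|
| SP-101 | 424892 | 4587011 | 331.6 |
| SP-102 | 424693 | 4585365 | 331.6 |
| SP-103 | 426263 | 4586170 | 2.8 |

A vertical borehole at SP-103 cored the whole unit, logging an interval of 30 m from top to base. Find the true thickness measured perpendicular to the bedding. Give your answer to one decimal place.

Two edge vectors: SP-101→SP-102 = (-199, -1646, 0), SP-101→SP-103 = (1371, -841, -328.8).
Normal n = (SP-101→SP-102) × (SP-101→SP-103) = (541204.8, -65431.2, 2424025).
So ∂z/∂x = −n_x/n_z = −0.22327 and ∂z/∂y = −n_y/n_z = 0.02699.
|∇z| = √(a²+b²) = 0.22489, so dip δ = arctan(0.22489) = 12.67°.
True thickness = vertical thickness × cos δ = 30 × cos 12.67° = 29.3 m.

29.3 m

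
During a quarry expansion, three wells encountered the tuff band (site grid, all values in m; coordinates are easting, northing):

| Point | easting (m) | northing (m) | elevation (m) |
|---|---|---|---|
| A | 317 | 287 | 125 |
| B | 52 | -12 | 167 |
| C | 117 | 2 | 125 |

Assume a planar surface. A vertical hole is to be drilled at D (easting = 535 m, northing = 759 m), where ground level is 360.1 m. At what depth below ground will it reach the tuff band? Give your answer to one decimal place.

Let the plane be z = a·easting + b·northing + c.
B−A: −265a − 299b = 42;  C−A: −200a − 285b = 0.
Solving gives a = −0.76121, b = 0.53418.
Then c = 125 − a·317 − b·287 = 212.99.
At (535, 759): z_contact = −407.25 + 405.44 + 212.99 = 211.19 m.
Depth below ground = 360.1 − 211.19 = 148.9 m.

148.9 m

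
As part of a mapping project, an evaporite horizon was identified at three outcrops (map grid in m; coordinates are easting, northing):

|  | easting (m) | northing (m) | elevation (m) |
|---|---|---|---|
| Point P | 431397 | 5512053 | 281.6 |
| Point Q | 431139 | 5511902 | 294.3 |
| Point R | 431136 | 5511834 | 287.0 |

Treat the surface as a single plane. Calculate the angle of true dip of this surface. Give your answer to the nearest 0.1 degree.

9.1°

Let the plane be z = a·easting + b·northing + c.
Point Q−Point P: −258a − 151b = 12.7;  Point R−Point P: −261a − 219b = 5.4.
Solving gives a = −0.11503, b = 0.11243.
Gradient magnitude |∇z| = √(a² + b²) = √(0.01323 + 0.01264) = 0.16084.
True dip = arctan(0.16084) = 9.1°, dipping toward SE (azimuth ≈ 134°).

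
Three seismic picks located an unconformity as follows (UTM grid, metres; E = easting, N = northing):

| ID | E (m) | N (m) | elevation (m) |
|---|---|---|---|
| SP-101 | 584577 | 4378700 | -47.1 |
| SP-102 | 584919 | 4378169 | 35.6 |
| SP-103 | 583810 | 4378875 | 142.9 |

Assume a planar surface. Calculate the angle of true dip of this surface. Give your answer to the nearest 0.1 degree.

Two edge vectors: SP-101→SP-102 = (342, -531, 82.7), SP-101→SP-103 = (-767, 175, 190).
Normal n = (SP-101→SP-102) × (SP-101→SP-103) = (-115362.5, -128410.9, -347427).
So ∂z/∂E = −n_x/n_z = −0.33205 and ∂z/∂N = −n_y/n_z = −0.36961.
Gradient magnitude |∇z| = √(a² + b²) = √(0.11026 + 0.13661) = 0.49685.
True dip = arctan(0.49685) = 26.4°, dipping toward NE (azimuth ≈ 042°).

26.4°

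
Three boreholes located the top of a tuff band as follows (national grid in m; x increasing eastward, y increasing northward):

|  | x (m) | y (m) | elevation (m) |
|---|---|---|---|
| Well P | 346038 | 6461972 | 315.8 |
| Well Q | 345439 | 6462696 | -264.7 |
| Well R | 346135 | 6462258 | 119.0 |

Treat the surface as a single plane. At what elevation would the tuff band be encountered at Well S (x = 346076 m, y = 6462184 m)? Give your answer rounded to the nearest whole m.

Two edge vectors: Well P→Well Q = (-599, 724, -580.5), Well P→Well R = (97, 286, -196.8).
Normal n = (Well P→Well Q) × (Well P→Well R) = (23539.8, -174191.7, -241542).
So ∂z/∂x = −n_x/n_z = 0.09745634 and ∂z/∂y = −n_y/n_z = −0.72116526.
Intercept c from Well P: 315.8 − 33723.60 + 4660149.74 = 4626741.94.
At (346076, 6462184): z = 33727.3 − 4660302.6 + 4626741.94 = 166.6 m.

167 m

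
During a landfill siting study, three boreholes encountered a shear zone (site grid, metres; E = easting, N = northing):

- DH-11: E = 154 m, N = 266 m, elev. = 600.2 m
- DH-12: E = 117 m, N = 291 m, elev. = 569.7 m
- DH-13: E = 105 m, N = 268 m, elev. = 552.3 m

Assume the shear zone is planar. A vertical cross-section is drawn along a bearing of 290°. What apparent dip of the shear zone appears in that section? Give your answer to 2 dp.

40.21°

Let the plane be z = a·E + b·N + c.
DH-12−DH-11: −37a + 25b = −30.5;  DH-13−DH-11: −49a + 2b = −47.9.
Solving gives a = 0.98740, b = 0.24136.
Unit vector along 290° is (sin 290°, cos 290°) = (-0.9397, 0.3420).
Slope in that direction = a·(-0.9397) + b·(0.3420) = −0.84531.
Apparent dip = arctan|0.84531| = 40.21° (true dip is 45.5°, so apparent ≤ true as expected).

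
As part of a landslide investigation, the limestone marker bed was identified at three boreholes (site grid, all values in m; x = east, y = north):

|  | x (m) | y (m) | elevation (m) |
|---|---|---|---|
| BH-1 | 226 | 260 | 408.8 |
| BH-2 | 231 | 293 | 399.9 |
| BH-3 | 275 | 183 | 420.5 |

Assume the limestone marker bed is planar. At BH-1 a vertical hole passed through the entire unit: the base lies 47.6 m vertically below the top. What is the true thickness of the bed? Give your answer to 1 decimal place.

45.7 m

Two edge vectors: BH-1→BH-2 = (5, 33, -8.9), BH-1→BH-3 = (49, -77, 11.7).
Normal n = (BH-1→BH-2) × (BH-1→BH-3) = (-299.2, -494.6, -2002).
So ∂z/∂x = −n_x/n_z = −0.14945 and ∂z/∂y = −n_y/n_z = −0.24705.
|∇z| = √(a²+b²) = 0.28874, so dip δ = arctan(0.28874) = 16.11°.
True thickness = vertical thickness × cos δ = 47.6 × cos 16.11° = 45.7 m.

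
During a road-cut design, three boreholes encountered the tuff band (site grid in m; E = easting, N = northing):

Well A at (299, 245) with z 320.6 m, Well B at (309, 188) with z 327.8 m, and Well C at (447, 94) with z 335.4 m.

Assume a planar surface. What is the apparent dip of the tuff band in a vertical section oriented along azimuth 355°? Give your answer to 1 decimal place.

Two edge vectors: Well A→Well B = (10, -57, 7.2), Well A→Well C = (148, -151, 14.8).
Normal n = (Well A→Well B) × (Well A→Well C) = (243.6, 917.6, 6926).
So ∂z/∂E = −n_x/n_z = −0.03517 and ∂z/∂N = −n_y/n_z = −0.13249.
Unit vector along 355° is (sin 355°, cos 355°) = (-0.0872, 0.9962).
Slope in that direction = a·(-0.0872) + b·(0.9962) = −0.12892.
Apparent dip = arctan|0.12892| = 7.3° (true dip is 7.8°, so apparent ≤ true as expected).

7.3°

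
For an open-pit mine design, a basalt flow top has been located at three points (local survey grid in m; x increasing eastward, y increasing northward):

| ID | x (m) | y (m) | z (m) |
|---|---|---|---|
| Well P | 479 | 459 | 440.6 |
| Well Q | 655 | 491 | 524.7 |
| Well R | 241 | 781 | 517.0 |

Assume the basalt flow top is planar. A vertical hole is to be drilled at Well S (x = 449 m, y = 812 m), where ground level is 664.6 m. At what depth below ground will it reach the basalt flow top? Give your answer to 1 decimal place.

Let the plane be z = a·x + b·y + c.
Well Q−Well P: 176a + 32b = 84.1;  Well R−Well P: −238a + 322b = 76.4.
Solving gives a = 0.38320, b = 0.52050.
Then c = 440.6 − a·479 − b·459 = 18.13.
At (449, 812): z_contact = 172.06 + 422.65 + 18.13 = 612.84 m.
Depth below ground = 664.6 − 612.84 = 51.8 m.

51.8 m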